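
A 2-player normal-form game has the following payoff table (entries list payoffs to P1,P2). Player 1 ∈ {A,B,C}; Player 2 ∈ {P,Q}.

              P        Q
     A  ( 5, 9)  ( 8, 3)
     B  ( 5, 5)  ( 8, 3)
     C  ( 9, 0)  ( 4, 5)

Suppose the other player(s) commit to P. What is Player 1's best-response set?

u_1(A vs P) = 5
u_1(B vs P) = 5
u_1(C vs P) = 9
max payoff 9 at {C}

BR_1 = {C}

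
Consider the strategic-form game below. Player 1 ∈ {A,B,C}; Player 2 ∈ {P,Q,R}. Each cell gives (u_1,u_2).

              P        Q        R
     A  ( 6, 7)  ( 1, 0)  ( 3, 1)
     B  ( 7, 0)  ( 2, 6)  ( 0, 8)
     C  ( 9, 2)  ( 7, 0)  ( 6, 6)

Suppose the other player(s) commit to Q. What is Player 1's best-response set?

u_1(A vs Q) = 1
u_1(B vs Q) = 2
u_1(C vs Q) = 7
max payoff 7 at {C}

BR_1 = {C}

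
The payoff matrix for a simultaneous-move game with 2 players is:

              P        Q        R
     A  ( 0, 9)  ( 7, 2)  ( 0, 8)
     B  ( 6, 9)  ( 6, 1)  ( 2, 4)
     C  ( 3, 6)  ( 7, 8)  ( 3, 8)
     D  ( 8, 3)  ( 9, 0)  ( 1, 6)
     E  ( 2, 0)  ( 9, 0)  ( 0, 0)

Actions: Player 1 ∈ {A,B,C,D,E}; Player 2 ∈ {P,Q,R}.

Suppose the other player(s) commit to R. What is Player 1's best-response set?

u_1(A vs R) = 0
u_1(B vs R) = 2
u_1(C vs R) = 3
u_1(D vs R) = 1
u_1(E vs R) = 0
max payoff 3 at {C}

argmax u_1 = {C}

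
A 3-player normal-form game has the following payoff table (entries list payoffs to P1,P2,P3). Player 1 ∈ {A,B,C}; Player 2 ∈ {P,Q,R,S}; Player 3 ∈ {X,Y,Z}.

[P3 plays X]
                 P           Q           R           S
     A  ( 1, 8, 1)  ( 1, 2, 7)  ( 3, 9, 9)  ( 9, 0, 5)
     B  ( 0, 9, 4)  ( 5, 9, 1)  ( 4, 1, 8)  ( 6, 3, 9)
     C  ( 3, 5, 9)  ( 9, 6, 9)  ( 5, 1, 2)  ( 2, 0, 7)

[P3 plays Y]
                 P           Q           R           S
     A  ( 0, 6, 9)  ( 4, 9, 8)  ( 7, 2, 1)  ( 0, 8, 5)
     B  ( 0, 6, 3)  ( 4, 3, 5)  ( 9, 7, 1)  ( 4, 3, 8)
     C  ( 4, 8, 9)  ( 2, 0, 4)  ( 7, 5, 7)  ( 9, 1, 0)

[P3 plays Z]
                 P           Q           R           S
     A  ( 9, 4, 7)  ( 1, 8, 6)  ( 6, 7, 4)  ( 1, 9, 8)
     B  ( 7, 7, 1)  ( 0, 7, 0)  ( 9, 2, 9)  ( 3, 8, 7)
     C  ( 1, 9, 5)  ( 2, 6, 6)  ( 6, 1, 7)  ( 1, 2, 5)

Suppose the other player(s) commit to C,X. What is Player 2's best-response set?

P2 best: {Q}

u_2(P vs C,X) = 5
u_2(Q vs C,X) = 6
u_2(R vs C,X) = 1
u_2(S vs C,X) = 0
max payoff 6 at {Q}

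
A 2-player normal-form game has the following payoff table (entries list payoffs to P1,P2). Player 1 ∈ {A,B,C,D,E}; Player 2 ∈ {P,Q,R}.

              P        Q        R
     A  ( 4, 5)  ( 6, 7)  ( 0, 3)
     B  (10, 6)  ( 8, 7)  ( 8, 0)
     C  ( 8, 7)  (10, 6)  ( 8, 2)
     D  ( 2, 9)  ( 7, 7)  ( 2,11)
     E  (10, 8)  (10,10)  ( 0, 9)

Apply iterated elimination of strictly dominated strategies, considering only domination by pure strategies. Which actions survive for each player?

Survivors P1:{B,C,E} P2:{P,Q}

P1 drop A (B beats it: P:10>4 Q:8>6 R:8>0)
P1 drop D (B beats it: P:10>2 Q:8>7 R:8>2)
P2 drop R (Q beats it: B:7>0 C:6>2 E:10>9)
P1→{B,C,E} P2→{P,Q}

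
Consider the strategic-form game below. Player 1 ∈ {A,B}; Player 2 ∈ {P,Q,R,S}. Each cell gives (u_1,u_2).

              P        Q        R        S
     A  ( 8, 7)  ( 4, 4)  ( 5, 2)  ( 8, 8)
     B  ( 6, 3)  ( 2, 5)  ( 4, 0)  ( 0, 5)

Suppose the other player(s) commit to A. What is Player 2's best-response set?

u_2(P vs A) = 7
u_2(Q vs A) = 4
u_2(R vs A) = 2
u_2(S vs A) = 8
max payoff 8 at {S}

P2 best: {S}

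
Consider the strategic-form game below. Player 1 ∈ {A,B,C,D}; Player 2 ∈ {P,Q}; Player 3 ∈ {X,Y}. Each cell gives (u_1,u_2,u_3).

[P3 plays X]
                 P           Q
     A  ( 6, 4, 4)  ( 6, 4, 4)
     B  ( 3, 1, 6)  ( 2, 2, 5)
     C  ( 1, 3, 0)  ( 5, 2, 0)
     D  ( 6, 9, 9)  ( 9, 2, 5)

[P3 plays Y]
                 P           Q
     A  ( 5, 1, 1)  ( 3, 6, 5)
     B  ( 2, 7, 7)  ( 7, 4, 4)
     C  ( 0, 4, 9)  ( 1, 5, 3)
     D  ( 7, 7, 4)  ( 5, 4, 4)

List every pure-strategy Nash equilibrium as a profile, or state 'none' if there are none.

NE set: (A,P,X), (D,P,X)

(A,P,X): NE
(A,P,Y): not NE [P1→D gives 7>5; P2→Q gives 6>1; P3→X gives 4>1]
(A,Q,X): not NE [P1→D gives 9>6; P3→Y gives 5>4]
(A,Q,Y): not NE [P1→B gives 7>3]
(B,P,X): not NE [P1→D gives 6>3; P2→Q gives 2>1; P3→Y gives 7>6]
(B,P,Y): not NE [P1→D gives 7>2]
(B,Q,X): not NE [P1→D gives 9>2]
(B,Q,Y): not NE [P2→P gives 7>4; P3→X gives 5>4]
(C,P,X): not NE [P1→D gives 6>1; P3→Y gives 9>0]
(C,P,Y): not NE [P1→D gives 7>0; P2→Q gives 5>4]
(C,Q,X): not NE [P1→D gives 9>5; P2→P gives 3>2; P3→Y gives 3>0]
(C,Q,Y): not NE [P1→B gives 7>1]
(D,P,X): NE
(D,P,Y): not NE [P3→X gives 9>4]
(D,Q,X): not NE [P2→P gives 9>2]
(D,Q,Y): not NE [P1→B gives 7>5; P2→P gives 7>4; P3→X gives 5>4]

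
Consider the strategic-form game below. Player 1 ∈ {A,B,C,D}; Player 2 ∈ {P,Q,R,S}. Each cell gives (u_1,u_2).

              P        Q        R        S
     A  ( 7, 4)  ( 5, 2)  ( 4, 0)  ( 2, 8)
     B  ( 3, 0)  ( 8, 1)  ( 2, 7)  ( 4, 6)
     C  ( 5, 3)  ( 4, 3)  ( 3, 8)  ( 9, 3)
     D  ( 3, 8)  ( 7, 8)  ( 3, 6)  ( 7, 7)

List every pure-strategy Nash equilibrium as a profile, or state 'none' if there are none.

No pure NE.

(A,P): not NE [P2→S gives 8>4]
(A,Q): not NE [P1→B gives 8>5; P2→S gives 8>2]
(A,R): not NE [P2→S gives 8>0]
(A,S): not NE [P1→C gives 9>2]
(B,P): not NE [P1→A gives 7>3; P2→R gives 7>0]
(B,Q): not NE [P2→R gives 7>1]
(B,R): not NE [P1→A gives 4>2]
(B,S): not NE [P1→C gives 9>4; P2→R gives 7>6]
(C,P): not NE [P1→A gives 7>5; P2→R gives 8>3]
(C,Q): not NE [P1→B gives 8>4; P2→R gives 8>3]
(C,R): not NE [P1→A gives 4>3]
(C,S): not NE [P2→R gives 8>3]
(D,P): not NE [P1→A gives 7>3]
(D,Q): not NE [P1→B gives 8>7]
(D,R): not NE [P1→A gives 4>3; P2→Q gives 8>6]
(D,S): not NE [P1→C gives 9>7; P2→Q gives 8>7]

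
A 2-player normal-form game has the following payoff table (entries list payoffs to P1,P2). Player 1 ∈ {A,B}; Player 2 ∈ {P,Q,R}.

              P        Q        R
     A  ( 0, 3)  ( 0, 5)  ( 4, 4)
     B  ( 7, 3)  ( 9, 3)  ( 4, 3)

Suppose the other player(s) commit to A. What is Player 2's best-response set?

u_2(P vs A) = 3
u_2(Q vs A) = 5
u_2(R vs A) = 4
max payoff 5 at {Q}

P2 best: {Q}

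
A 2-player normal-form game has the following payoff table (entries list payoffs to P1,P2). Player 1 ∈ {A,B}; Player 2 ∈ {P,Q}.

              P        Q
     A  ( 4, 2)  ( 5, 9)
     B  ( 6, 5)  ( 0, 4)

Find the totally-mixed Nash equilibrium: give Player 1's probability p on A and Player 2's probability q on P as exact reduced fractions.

P1 indiff ⇒ q·4+(1-q)·5 = q·6+(1-q)·0 ⇒ q(-2) = (1-q)(-5) ⇒ q = 5/7
P2 indiff ⇒ p·2+(1-p)·5 = p·9+(1-p)·4 ⇒ p(-7) = (1-p)(-1) ⇒ p = 1/8

p=1/8, q=5/7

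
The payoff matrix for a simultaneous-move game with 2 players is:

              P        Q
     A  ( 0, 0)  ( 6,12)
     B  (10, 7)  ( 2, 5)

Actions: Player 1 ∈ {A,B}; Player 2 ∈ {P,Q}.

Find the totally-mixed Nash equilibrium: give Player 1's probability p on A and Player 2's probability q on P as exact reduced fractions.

p=1/7, q=2/7

P1 indiff ⇒ q·0+(1-q)·6 = q·10+(1-q)·2 ⇒ q(-10) = (1-q)(-4) ⇒ q = 2/7
P2 indiff ⇒ p·0+(1-p)·7 = p·12+(1-p)·5 ⇒ p(-12) = (1-p)(-2) ⇒ p = 1/7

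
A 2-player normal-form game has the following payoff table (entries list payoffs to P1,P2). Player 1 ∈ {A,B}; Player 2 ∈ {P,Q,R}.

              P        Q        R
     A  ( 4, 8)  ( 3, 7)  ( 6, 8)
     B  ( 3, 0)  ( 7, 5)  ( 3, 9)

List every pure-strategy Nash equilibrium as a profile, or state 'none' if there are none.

PSNE = {(A,P), (A,R)}

(A,P): NE
(A,Q): not NE [P1→B gives 7>3; P2→R gives 8>7]
(A,R): NE
(B,P): not NE [P1→A gives 4>3; P2→R gives 9>0]
(B,Q): not NE [P2→R gives 9>5]
(B,R): not NE [P1→A gives 6>3]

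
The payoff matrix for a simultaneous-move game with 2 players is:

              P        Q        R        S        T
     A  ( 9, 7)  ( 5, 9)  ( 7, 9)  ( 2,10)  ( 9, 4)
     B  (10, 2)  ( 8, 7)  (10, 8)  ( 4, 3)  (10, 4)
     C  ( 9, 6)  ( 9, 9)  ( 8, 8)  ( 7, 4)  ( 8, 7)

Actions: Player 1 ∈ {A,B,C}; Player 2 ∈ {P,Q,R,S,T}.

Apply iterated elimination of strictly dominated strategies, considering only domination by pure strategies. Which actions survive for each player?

P1 drop A (B beats it: P:10>9 Q:8>5 R:10>7 S:4>2 T:10>9)
P2 drop P (Q beats it: B:7>2 C:9>6)
P2 drop S (Q beats it: B:7>3 C:9>4)
P2 drop T (Q beats it: B:7>4 C:9>7)
P1→{B,C} P2→{Q,R}

Remaining: P1:{B,C} P2:{Q,R}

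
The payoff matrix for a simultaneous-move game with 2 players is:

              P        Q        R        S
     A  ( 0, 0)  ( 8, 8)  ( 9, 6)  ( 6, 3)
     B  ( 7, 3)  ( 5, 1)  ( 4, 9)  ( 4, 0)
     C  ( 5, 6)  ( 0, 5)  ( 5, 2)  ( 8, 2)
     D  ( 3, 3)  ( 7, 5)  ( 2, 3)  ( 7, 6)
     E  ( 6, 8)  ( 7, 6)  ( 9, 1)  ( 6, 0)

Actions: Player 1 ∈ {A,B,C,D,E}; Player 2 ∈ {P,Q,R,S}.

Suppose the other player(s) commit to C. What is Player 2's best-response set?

argmax u_2 = {P}

u_2(P vs C) = 6
u_2(Q vs C) = 5
u_2(R vs C) = 2
u_2(S vs C) = 2
max payoff 6 at {P}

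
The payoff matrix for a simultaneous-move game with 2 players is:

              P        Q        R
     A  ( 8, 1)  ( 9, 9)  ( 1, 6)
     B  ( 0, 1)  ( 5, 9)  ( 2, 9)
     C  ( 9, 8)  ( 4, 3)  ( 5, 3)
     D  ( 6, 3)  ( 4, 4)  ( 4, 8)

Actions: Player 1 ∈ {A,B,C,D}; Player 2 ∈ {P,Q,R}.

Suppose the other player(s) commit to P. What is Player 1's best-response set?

P1 best: {C}

u_1(A vs P) = 8
u_1(B vs P) = 0
u_1(C vs P) = 9
u_1(D vs P) = 6
max payoff 9 at {C}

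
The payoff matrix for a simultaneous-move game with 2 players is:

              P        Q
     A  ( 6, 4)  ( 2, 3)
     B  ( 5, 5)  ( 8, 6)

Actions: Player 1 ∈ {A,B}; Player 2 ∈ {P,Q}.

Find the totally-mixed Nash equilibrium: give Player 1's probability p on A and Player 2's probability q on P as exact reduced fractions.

(p,q) = (1/2, 6/7)

P1 indiff ⇒ q·6+(1-q)·2 = q·5+(1-q)·8 ⇒ q(1) = (1-q)(6) ⇒ q = 6/7
P2 indiff ⇒ p·4+(1-p)·5 = p·3+(1-p)·6 ⇒ p(1) = (1-p)(1) ⇒ p = 1/2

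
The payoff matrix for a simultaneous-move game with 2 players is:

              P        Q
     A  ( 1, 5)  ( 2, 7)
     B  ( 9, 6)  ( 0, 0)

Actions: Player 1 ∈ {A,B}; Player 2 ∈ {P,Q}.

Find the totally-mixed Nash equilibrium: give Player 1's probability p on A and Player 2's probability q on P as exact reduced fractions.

P1 mixes 3/4 on A; P2 mixes 1/5 on P

P1 indiff ⇒ q·1+(1-q)·2 = q·9+(1-q)·0 ⇒ q(-8) = (1-q)(-2) ⇒ q = 1/5
P2 indiff ⇒ p·5+(1-p)·6 = p·7+(1-p)·0 ⇒ p(-2) = (1-p)(-6) ⇒ p = 3/4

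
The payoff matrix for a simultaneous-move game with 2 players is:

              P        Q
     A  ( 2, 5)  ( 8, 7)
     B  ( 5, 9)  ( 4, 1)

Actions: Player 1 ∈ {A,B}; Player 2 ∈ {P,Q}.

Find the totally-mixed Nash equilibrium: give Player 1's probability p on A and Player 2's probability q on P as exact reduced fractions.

(p,q) = (4/5, 4/7)

P1 indiff ⇒ q·2+(1-q)·8 = q·5+(1-q)·4 ⇒ q(-3) = (1-q)(-4) ⇒ q = 4/7
P2 indiff ⇒ p·5+(1-p)·9 = p·7+(1-p)·1 ⇒ p(-2) = (1-p)(-8) ⇒ p = 4/5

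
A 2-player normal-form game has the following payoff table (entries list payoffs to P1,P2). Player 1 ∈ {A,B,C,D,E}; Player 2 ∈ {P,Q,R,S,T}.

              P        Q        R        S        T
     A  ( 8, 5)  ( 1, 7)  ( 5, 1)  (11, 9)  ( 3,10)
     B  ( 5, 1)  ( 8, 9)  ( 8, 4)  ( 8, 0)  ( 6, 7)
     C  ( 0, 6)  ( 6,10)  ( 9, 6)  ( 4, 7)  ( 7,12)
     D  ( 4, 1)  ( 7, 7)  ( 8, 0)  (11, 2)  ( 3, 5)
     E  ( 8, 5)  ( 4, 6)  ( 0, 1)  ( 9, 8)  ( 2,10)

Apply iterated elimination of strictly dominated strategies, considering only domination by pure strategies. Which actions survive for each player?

Remaining: P1:{B,C} P2:{Q,T}

P2 drop P (Q beats it: A:7>5 B:9>1 C:10>6 D:7>1 E:6>5)
P1 drop E (D beats it: Q:7>4 R:8>0 S:11>9 T:3>2)
P2 drop R (Q beats it: A:7>1 B:9>4 C:10>6 D:7>0)
P2 drop S (T beats it: A:10>9 B:7>0 C:12>7 D:5>2)
P1 drop A (B beats it: Q:8>1 T:6>3)
P1 drop D (B beats it: Q:8>7 T:6>3)
P1→{B,C} P2→{Q,T}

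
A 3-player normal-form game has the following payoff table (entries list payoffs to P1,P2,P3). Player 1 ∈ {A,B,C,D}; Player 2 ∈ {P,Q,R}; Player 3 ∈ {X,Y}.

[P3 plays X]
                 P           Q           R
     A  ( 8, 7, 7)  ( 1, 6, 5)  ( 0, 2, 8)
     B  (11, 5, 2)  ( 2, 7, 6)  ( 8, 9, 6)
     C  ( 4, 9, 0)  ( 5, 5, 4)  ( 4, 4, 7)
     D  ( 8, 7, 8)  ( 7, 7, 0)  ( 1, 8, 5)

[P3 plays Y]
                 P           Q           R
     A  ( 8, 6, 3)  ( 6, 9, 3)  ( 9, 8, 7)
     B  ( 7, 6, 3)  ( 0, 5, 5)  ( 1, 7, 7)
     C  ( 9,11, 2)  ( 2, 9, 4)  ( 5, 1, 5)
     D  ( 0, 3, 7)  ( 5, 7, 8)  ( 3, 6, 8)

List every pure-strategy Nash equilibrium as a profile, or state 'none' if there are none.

(A,P,X): not NE [P1→B gives 11>8]
(A,P,Y): not NE [P1→C gives 9>8; P2→Q gives 9>6; P3→X gives 7>3]
(A,Q,X): not NE [P1→D gives 7>1; P2→P gives 7>6]
(A,Q,Y): not NE [P3→X gives 5>3]
(A,R,X): not NE [P1→B gives 8>0; P2→P gives 7>2]
(A,R,Y): not NE [P2→Q gives 9>8; P3→X gives 8>7]
(B,P,X): not NE [P2→R gives 9>5; P3→Y gives 3>2]
(B,P,Y): not NE [P1→C gives 9>7; P2→R gives 7>6]
(B,Q,X): not NE [P1→D gives 7>2; P2→R gives 9>7]
(B,Q,Y): not NE [P1→A gives 6>0; P2→R gives 7>5; P3→X gives 6>5]
(B,R,X): not NE [P3→Y gives 7>6]
(B,R,Y): not NE [P1→A gives 9>1]
(C,P,X): not NE [P1→B gives 11>4; P3→Y gives 2>0]
(C,P,Y): NE
(C,Q,X): not NE [P1→D gives 7>5; P2→P gives 9>5]
(C,Q,Y): not NE [P1→A gives 6>2; P2→P gives 11>9]
(C,R,X): not NE [P1→B gives 8>4; P2→P gives 9>4]
(C,R,Y): not NE [P1→A gives 9>5; P2→P gives 11>1; P3→X gives 7>5]
(D,P,X): not NE [P1→B gives 11>8; P2→R gives 8>7]
(D,P,Y): not NE [P1→C gives 9>0; P2→Q gives 7>3; P3→X gives 8>7]
(D,Q,X): not NE [P2→R gives 8>7; P3→Y gives 8>0]
(D,Q,Y): not NE [P1→A gives 6>5]
(D,R,X): not NE [P1→B gives 8>1; P3→Y gives 8>5]
(D,R,Y): not NE [P1→A gives 9>3; P2→Q gives 7>6]

PSNE = {(C,P,Y)}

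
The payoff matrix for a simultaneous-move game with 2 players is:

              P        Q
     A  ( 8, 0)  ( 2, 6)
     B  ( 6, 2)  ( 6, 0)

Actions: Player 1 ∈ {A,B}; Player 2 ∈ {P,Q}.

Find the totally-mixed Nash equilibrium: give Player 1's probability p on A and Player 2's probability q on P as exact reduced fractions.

P1 indiff ⇒ q·8+(1-q)·2 = q·6+(1-q)·6 ⇒ q(2) = (1-q)(4) ⇒ q = 2/3
P2 indiff ⇒ p·0+(1-p)·2 = p·6+(1-p)·0 ⇒ p(-6) = (1-p)(-2) ⇒ p = 1/4

p=1/4, q=2/3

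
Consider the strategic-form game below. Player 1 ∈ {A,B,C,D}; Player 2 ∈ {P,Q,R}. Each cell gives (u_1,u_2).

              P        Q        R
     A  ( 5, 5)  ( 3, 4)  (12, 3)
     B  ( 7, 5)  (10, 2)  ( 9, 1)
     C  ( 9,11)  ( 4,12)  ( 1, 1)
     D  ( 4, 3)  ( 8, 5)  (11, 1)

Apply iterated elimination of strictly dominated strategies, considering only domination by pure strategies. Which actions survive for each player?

Survivors P1:{B,C} P2:{P,Q}

P2 drop R (P beats it: A:5>3 B:5>1 C:11>1 D:3>1)
P1 drop A (B beats it: P:7>5 Q:10>3)
P1 drop D (B beats it: P:7>4 Q:10>8)
P1→{B,C} P2→{P,Q}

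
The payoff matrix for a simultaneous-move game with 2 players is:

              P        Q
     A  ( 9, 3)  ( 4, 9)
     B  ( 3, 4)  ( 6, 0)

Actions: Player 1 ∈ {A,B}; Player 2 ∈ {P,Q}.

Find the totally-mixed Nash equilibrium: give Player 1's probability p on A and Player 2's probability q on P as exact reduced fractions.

(p,q) = (2/5, 1/4)

P1 indiff ⇒ q·9+(1-q)·4 = q·3+(1-q)·6 ⇒ q(6) = (1-q)(2) ⇒ q = 1/4
P2 indiff ⇒ p·3+(1-p)·4 = p·9+(1-p)·0 ⇒ p(-6) = (1-p)(-4) ⇒ p = 2/5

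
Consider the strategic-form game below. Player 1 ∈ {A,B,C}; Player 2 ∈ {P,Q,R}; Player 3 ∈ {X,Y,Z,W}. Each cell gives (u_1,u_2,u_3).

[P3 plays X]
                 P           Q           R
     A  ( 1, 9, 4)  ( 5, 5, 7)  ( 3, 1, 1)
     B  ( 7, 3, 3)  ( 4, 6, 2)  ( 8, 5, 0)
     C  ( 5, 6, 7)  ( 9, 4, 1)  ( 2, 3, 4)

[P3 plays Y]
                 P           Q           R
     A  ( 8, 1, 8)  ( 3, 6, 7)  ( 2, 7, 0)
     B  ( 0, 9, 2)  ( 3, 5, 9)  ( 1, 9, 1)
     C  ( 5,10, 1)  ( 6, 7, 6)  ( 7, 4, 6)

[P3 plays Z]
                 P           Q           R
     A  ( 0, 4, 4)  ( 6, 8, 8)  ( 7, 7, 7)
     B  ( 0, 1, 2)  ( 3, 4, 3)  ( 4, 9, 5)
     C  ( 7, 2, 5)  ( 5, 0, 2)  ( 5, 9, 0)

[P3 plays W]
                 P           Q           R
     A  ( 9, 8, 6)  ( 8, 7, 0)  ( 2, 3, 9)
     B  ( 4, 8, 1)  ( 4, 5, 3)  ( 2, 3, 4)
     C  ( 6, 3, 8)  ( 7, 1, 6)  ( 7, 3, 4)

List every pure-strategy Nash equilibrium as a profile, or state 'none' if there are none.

(A,P,X): not NE [P1→B gives 7>1; P3→Y gives 8>4]
(A,P,Y): not NE [P2→R gives 7>1]
(A,P,Z): not NE [P1→C gives 7>0; P2→Q gives 8>4; P3→Y gives 8>4]
(A,P,W): not NE [P3→Y gives 8>6]
(A,Q,X): not NE [P1→C gives 9>5; P2→P gives 9>5; P3→Z gives 8>7]
(A,Q,Y): not NE [P1→C gives 6>3; P2→R gives 7>6; P3→Z gives 8>7]
(A,Q,Z): NE
(A,Q,W): not NE [P2→P gives 8>7; P3→Z gives 8>0]
(A,R,X): not NE [P1→B gives 8>3; P2→P gives 9>1; P3→W gives 9>1]
(A,R,Y): not NE [P1→C gives 7>2; P3→W gives 9>0]
(A,R,Z): not NE [P2→Q gives 8>7; P3→W gives 9>7]
(A,R,W): not NE [P1→C gives 7>2; P2→P gives 8>3]
(B,P,X): not NE [P2→Q gives 6>3]
(B,P,Y): not NE [P1→A gives 8>0; P3→X gives 3>2]
(B,P,Z): not NE [P1→C gives 7>0; P2→R gives 9>1; P3→X gives 3>2]
(B,P,W): not NE [P1→A gives 9>4; P3→X gives 3>1]
(B,Q,X): not NE [P1→C gives 9>4; P3→Y gives 9>2]
(B,Q,Y): not NE [P1→C gives 6>3; P2→R gives 9>5]
(B,Q,Z): not NE [P1→A gives 6>3; P2→R gives 9>4; P3→Y gives 9>3]
(B,Q,W): not NE [P1→A gives 8>4; P2→P gives 8>5; P3→Y gives 9>3]
(B,R,X): not NE [P2→Q gives 6>5; P3→Z gives 5>0]
(B,R,Y): not NE [P1→C gives 7>1; P3→Z gives 5>1]
(B,R,Z): not NE [P1→A gives 7>4]
(B,R,W): not NE [P1→C gives 7>2; P2→P gives 8>3; P3→Z gives 5>4]
(C,P,X): not NE [P1→B gives 7>5; P3→W gives 8>7]
(C,P,Y): not NE [P1→A gives 8>5; P3→W gives 8>1]
(C,P,Z): not NE [P2→R gives 9>2; P3→W gives 8>5]
(C,P,W): not NE [P1→A gives 9>6]
(C,Q,X): not NE [P2→P gives 6>4; P3→W gives 6>1]
(C,Q,Y): not NE [P2→P gives 10>7]
(C,Q,Z): not NE [P1→A gives 6>5; P2→R gives 9>0; P3→W gives 6>2]
(C,Q,W): not NE [P1→A gives 8>7; P2→R gives 3>1]
(C,R,X): not NE [P1→B gives 8>2; P2→P gives 6>3; P3→Y gives 6>4]
(C,R,Y): not NE [P2→P gives 10>4]
(C,R,Z): not NE [P1→A gives 7>5; P3→Y gives 6>0]
(C,R,W): not NE [P3→Y gives 6>4]

NE set: (A,Q,Z)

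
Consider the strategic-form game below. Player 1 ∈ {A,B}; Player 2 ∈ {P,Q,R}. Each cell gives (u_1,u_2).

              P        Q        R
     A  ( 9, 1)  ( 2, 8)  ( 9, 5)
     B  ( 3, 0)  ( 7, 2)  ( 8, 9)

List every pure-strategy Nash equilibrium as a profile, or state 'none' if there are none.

PSNE: ∅

(A,P): not NE [P2→Q gives 8>1]
(A,Q): not NE [P1→B gives 7>2]
(A,R): not NE [P2→Q gives 8>5]
(B,P): not NE [P1→A gives 9>3; P2→R gives 9>0]
(B,Q): not NE [P2→R gives 9>2]
(B,R): not NE [P1→A gives 9>8]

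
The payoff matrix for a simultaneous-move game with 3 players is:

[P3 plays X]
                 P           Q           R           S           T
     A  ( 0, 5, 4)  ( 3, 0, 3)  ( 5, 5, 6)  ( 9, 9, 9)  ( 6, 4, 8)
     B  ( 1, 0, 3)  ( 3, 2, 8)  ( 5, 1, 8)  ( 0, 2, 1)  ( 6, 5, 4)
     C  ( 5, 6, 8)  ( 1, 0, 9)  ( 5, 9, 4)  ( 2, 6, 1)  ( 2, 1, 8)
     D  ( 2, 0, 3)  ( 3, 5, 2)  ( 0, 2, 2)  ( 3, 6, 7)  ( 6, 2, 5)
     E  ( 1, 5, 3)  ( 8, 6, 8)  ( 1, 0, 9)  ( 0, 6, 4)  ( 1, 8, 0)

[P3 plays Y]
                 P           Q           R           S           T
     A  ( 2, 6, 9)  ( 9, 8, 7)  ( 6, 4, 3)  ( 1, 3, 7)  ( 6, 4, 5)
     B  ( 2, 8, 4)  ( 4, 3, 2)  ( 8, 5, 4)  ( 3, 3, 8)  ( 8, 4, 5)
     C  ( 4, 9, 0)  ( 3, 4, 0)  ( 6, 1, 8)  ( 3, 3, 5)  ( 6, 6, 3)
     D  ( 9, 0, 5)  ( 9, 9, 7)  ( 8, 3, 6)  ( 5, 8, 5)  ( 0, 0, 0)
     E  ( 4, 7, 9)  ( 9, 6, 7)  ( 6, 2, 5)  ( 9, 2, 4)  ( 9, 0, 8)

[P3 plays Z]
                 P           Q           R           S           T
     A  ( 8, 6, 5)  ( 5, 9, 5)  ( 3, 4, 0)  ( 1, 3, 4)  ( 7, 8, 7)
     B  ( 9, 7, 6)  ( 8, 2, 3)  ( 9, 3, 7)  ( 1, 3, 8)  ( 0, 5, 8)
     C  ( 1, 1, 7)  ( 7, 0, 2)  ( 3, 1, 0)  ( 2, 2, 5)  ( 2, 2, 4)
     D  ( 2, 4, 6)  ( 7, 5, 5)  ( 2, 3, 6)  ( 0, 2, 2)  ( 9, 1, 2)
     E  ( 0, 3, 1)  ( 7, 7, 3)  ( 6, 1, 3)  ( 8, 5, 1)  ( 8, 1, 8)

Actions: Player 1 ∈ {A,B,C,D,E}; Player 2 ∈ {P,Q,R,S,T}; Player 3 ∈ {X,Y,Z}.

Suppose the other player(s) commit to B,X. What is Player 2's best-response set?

u_2(P vs B,X) = 0
u_2(Q vs B,X) = 2
u_2(R vs B,X) = 1
u_2(S vs B,X) = 2
u_2(T vs B,X) = 5
max payoff 5 at {T}

argmax u_2 = {T}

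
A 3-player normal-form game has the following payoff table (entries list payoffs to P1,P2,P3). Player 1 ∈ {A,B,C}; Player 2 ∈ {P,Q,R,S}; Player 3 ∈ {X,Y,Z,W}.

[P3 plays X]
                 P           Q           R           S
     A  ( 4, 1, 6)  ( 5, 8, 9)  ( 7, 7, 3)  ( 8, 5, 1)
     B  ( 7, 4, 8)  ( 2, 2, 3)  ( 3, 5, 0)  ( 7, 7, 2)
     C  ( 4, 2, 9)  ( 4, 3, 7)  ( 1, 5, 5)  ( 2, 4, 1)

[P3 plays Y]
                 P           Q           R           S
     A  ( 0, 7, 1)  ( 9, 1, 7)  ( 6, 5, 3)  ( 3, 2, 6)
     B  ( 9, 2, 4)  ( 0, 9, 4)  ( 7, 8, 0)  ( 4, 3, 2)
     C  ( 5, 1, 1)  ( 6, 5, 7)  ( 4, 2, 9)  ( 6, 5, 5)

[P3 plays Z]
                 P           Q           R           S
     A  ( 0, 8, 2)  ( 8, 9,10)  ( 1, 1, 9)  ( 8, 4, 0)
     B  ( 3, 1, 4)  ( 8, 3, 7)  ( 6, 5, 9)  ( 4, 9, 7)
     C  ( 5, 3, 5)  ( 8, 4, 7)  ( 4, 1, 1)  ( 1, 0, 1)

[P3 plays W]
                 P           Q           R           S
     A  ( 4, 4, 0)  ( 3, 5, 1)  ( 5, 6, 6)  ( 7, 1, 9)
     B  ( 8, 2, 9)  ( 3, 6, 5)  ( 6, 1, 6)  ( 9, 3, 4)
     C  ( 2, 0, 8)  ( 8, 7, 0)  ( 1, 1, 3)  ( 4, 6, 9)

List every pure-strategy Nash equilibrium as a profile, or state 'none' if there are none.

Nash profiles: (A,Q,Z), (C,Q,Z)

(A,P,X): not NE [P1→B gives 7>4; P2→Q gives 8>1]
(A,P,Y): not NE [P1→B gives 9>0; P3→X gives 6>1]
(A,P,Z): not NE [P1→C gives 5>0; P2→Q gives 9>8; P3→X gives 6>2]
(A,P,W): not NE [P1→B gives 8>4; P2→R gives 6>4; P3→X gives 6>0]
(A,Q,X): not NE [P3→Z gives 10>9]
(A,Q,Y): not NE [P2→P gives 7>1; P3→Z gives 10>7]
(A,Q,Z): NE
(A,Q,W): not NE [P1→C gives 8>3; P2→R gives 6>5; P3→Z gives 10>1]
(A,R,X): not NE [P2→Q gives 8>7; P3→Z gives 9>3]
(A,R,Y): not NE [P1→B gives 7>6; P2→P gives 7>5; P3→Z gives 9>3]
(A,R,Z): not NE [P1→B gives 6>1; P2→Q gives 9>1]
(A,R,W): not NE [P1→B gives 6>5; P3→Z gives 9>6]
(A,S,X): not NE [P2→Q gives 8>5; P3→W gives 9>1]
(A,S,Y): not NE [P1→C gives 6>3; P2→P gives 7>2; P3→W gives 9>6]
(A,S,Z): not NE [P2→Q gives 9>4; P3→W gives 9>0]
(A,S,W): not NE [P1→B gives 9>7; P2→R gives 6>1]
(B,P,X): not NE [P2→S gives 7>4; P3→W gives 9>8]
(B,P,Y): not NE [P2→Q gives 9>2; P3→W gives 9>4]
(B,P,Z): not NE [P1→C gives 5>3; P2→S gives 9>1; P3→W gives 9>4]
(B,P,W): not NE [P2→Q gives 6>2]
(B,Q,X): not NE [P1→A gives 5>2; P2→S gives 7>2; P3→Z gives 7>3]
(B,Q,Y): not NE [P1→A gives 9>0; P3→Z gives 7>4]
(B,Q,Z): not NE [P2→S gives 9>3]
(B,Q,W): not NE [P1→C gives 8>3; P3→Z gives 7>5]
(B,R,X): not NE [P1→A gives 7>3; P2→S gives 7>5; P3→Z gives 9>0]
(B,R,Y): not NE [P2→Q gives 9>8; P3→Z gives 9>0]
(B,R,Z): not NE [P2→S gives 9>5]
(B,R,W): not NE [P2→Q gives 6>1; P3→Z gives 9>6]
(B,S,X): not NE [P1→A gives 8>7; P3→Z gives 7>2]
(B,S,Y): not NE [P1→C gives 6>4; P2→Q gives 9>3; P3→Z gives 7>2]
(B,S,Z): not NE [P1→A gives 8>4]
(B,S,W): not NE [P2→Q gives 6>3; P3→Z gives 7>4]
(C,P,X): not NE [P1→B gives 7>4; P2→R gives 5>2]
(C,P,Y): not NE [P1→B gives 9>5; P2→S gives 5>1; P3→X gives 9>1]
(C,P,Z): not NE [P2→Q gives 4>3; P3→X gives 9>5]
(C,P,W): not NE [P1→B gives 8>2; P2→Q gives 7>0; P3→X gives 9>8]
(C,Q,X): not NE [P1→A gives 5>4; P2→R gives 5>3]
(C,Q,Y): not NE [P1→A gives 9>6]
(C,Q,Z): NE
(C,Q,W): not NE [P3→Z gives 7>0]
(C,R,X): not NE [P1→A gives 7>1; P3→Y gives 9>5]
(C,R,Y): not NE [P1→B gives 7>4; P2→S gives 5>2]
(C,R,Z): not NE [P1→B gives 6>4; P2→Q gives 4>1; P3→Y gives 9>1]
(C,R,W): not NE [P1→B gives 6>1; P2→Q gives 7>1; P3→Y gives 9>3]
(C,S,X): not NE [P1→A gives 8>2; P2→R gives 5>4; P3→W gives 9>1]
(C,S,Y): not NE [P3→W gives 9>5]
(C,S,Z): not NE [P1→A gives 8>1; P2→Q gives 4>0; P3→W gives 9>1]
(C,S,W): not NE [P1→B gives 9>4; P2→Q gives 7>6]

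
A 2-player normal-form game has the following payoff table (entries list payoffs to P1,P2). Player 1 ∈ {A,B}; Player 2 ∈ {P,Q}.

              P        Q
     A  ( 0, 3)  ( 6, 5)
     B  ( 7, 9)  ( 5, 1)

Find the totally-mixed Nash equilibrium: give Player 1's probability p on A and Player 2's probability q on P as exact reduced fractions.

(p,q) = (4/5, 1/8)

P1 indiff ⇒ q·0+(1-q)·6 = q·7+(1-q)·5 ⇒ q(-7) = (1-q)(-1) ⇒ q = 1/8
P2 indiff ⇒ p·3+(1-p)·9 = p·5+(1-p)·1 ⇒ p(-2) = (1-p)(-8) ⇒ p = 4/5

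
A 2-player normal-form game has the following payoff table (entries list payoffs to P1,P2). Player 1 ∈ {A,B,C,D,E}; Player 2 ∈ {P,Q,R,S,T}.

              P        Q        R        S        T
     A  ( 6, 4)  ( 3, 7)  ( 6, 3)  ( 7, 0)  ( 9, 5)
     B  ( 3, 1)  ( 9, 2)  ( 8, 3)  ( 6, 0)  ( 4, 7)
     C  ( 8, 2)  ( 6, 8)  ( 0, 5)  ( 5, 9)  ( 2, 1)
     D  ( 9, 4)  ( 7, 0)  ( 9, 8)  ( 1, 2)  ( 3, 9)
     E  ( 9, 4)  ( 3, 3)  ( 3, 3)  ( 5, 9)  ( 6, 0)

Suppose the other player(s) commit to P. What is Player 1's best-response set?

P1 best: {D,E}

u_1(A vs P) = 6
u_1(B vs P) = 3
u_1(C vs P) = 8
u_1(D vs P) = 9
u_1(E vs P) = 9
max payoff 9 at {D,E}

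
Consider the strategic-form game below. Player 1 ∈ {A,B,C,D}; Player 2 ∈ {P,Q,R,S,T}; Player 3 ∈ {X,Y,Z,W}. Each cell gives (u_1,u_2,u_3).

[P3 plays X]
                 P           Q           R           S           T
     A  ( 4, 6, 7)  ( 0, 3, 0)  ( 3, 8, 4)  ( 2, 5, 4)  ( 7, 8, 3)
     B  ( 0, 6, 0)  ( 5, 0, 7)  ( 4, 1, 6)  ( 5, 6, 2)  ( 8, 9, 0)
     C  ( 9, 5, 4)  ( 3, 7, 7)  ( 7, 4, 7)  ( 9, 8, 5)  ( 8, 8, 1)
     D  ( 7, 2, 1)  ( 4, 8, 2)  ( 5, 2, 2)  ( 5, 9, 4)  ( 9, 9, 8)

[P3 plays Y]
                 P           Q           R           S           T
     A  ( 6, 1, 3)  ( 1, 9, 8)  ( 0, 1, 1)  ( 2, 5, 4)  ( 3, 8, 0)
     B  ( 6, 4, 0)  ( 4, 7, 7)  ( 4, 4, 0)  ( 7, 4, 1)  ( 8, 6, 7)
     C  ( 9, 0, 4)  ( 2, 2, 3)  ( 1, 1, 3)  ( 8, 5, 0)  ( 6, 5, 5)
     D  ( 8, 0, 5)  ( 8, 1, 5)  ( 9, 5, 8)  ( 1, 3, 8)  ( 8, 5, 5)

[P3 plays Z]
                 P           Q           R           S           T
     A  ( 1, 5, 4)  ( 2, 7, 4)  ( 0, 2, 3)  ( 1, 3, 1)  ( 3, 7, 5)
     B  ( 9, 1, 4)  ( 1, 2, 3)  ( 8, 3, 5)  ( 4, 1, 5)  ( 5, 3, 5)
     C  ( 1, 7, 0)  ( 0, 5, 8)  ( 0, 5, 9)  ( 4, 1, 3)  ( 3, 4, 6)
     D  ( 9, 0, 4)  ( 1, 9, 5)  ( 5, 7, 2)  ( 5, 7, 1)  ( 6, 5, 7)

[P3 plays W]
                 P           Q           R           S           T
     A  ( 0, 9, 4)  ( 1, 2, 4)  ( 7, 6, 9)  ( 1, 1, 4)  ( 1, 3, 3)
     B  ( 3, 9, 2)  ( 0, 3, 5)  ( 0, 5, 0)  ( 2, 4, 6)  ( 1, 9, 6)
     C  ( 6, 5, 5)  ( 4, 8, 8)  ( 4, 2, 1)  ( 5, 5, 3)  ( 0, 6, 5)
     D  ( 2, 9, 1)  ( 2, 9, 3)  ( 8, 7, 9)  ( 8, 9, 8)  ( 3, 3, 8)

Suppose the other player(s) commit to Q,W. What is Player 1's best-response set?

argmax u_1 = {C}

u_1(A vs Q,W) = 1
u_1(B vs Q,W) = 0
u_1(C vs Q,W) = 4
u_1(D vs Q,W) = 2
max payoff 4 at {C}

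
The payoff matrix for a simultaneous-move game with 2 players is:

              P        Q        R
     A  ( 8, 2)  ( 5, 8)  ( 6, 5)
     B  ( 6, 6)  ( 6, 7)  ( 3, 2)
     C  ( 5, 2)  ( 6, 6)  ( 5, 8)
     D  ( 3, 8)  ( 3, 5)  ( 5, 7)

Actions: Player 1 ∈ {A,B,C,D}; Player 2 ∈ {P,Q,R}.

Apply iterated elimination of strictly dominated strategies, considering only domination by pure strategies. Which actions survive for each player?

P1 drop D (A beats it: P:8>3 Q:5>3 R:6>5)
P2 drop P (Q beats it: A:8>2 B:7>6 C:6>2)
P1→{A,B,C} P2→{Q,R}

IESDS → P1:{A,B,C} P2:{Q,R}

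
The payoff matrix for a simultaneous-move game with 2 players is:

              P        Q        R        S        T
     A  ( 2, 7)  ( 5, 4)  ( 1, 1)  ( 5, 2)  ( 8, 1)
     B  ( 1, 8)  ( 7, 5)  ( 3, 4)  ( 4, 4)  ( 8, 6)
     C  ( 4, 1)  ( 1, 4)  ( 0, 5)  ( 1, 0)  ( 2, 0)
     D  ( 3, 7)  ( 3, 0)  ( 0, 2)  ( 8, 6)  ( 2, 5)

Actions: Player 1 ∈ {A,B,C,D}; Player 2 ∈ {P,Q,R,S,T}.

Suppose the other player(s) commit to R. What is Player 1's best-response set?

u_1(A vs R) = 1
u_1(B vs R) = 3
u_1(C vs R) = 0
u_1(D vs R) = 0
max payoff 3 at {B}

BR_1 = {B}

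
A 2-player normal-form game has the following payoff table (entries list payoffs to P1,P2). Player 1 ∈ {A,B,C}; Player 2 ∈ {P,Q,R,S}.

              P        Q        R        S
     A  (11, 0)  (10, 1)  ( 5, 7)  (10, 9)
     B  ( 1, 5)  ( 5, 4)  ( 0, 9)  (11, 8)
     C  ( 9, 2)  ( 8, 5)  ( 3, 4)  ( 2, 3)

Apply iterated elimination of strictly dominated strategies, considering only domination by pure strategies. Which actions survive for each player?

P1 drop C (A beats it: P:11>9 Q:10>8 R:5>3 S:10>2)
P2 drop P (R beats it: A:7>0 B:9>5)
P2 drop Q (R beats it: A:7>1 B:9>4)
P1→{A,B} P2→{R,S}

Remaining: P1:{A,B} P2:{R,S}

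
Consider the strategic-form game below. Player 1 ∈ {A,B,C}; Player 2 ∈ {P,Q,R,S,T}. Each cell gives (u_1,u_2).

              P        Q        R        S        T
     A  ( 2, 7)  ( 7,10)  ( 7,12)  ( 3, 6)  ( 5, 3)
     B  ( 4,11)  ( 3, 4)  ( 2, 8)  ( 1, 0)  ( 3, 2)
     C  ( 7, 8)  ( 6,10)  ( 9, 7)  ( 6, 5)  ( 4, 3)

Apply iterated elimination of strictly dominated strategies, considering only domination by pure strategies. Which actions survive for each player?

Remaining: P1:{A,C} P2:{Q,R}

P1 drop B (C beats it: P:7>4 Q:6>3 R:9>2 S:6>1 T:4>3)
P2 drop P (Q beats it: A:10>7 C:10>8)
P2 drop S (Q beats it: A:10>6 C:10>5)
P2 drop T (Q beats it: A:10>3 C:10>3)
P1→{A,C} P2→{Q,R}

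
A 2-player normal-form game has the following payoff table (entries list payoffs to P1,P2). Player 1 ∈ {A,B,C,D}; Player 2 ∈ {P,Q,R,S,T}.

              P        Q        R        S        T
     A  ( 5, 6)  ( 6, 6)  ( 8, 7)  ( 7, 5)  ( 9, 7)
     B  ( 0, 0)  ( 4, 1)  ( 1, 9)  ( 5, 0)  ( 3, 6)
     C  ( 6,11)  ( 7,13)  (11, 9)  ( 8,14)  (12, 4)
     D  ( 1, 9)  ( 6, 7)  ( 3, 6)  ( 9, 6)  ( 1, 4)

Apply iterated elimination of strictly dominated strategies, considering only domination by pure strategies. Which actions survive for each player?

P1 drop A (C beats it: P:6>5 Q:7>6 R:11>8 S:8>7 T:12>9)
P1 drop B (C beats it: P:6>0 Q:7>4 R:11>1 S:8>5 T:12>3)
P2 drop R (P beats it: C:11>9 D:9>6)
P2 drop T (P beats it: C:11>4 D:9>4)
P1→{C,D} P2→{P,Q,S}

IESDS → P1:{C,D} P2:{P,Q,S}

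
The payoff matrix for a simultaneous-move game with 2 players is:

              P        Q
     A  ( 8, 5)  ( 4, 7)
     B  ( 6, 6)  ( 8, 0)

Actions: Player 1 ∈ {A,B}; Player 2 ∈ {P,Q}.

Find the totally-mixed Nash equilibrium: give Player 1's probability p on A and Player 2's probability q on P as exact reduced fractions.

P1 mixes 3/4 on A; P2 mixes 2/3 on P

P1 indiff ⇒ q·8+(1-q)·4 = q·6+(1-q)·8 ⇒ q(2) = (1-q)(4) ⇒ q = 2/3
P2 indiff ⇒ p·5+(1-p)·6 = p·7+(1-p)·0 ⇒ p(-2) = (1-p)(-6) ⇒ p = 3/4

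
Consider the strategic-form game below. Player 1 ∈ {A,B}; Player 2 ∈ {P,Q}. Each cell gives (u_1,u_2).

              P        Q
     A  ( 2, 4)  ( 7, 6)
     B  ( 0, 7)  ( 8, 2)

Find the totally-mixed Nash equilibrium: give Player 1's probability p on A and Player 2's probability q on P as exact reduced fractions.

P1 mixes 5/7 on A; P2 mixes 1/3 on P

P1 indiff ⇒ q·2+(1-q)·7 = q·0+(1-q)·8 ⇒ q(2) = (1-q)(1) ⇒ q = 1/3
P2 indiff ⇒ p·4+(1-p)·7 = p·6+(1-p)·2 ⇒ p(-2) = (1-p)(-5) ⇒ p = 5/7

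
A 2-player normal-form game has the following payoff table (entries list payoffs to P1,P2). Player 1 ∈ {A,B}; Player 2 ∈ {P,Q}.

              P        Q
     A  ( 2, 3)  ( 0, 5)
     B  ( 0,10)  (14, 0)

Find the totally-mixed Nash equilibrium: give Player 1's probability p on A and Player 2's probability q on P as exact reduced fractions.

P1 indiff ⇒ q·2+(1-q)·0 = q·0+(1-q)·14 ⇒ q(2) = (1-q)(14) ⇒ q = 7/8
P2 indiff ⇒ p·3+(1-p)·10 = p·5+(1-p)·0 ⇒ p(-2) = (1-p)(-10) ⇒ p = 5/6

(p,q) = (5/6, 7/8)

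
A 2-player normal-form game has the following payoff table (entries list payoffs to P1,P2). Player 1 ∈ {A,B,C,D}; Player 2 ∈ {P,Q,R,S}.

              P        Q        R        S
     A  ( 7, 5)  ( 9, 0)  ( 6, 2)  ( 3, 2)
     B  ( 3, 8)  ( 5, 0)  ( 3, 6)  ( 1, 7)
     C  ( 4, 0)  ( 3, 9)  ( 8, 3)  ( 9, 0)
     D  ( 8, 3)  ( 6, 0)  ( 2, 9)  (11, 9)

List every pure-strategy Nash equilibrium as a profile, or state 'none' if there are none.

(A,P): not NE [P1→D gives 8>7]
(A,Q): not NE [P2→P gives 5>0]
(A,R): not NE [P1→C gives 8>6; P2→P gives 5>2]
(A,S): not NE [P1→D gives 11>3; P2→P gives 5>2]
(B,P): not NE [P1→D gives 8>3]
(B,Q): not NE [P1→A gives 9>5; P2→P gives 8>0]
(B,R): not NE [P1→C gives 8>3; P2→P gives 8>6]
(B,S): not NE [P1→D gives 11>1; P2→P gives 8>7]
(C,P): not NE [P1→D gives 8>4; P2→Q gives 9>0]
(C,Q): not NE [P1→A gives 9>3]
(C,R): not NE [P2→Q gives 9>3]
(C,S): not NE [P1→D gives 11>9; P2→Q gives 9>0]
(D,P): not NE [P2→S gives 9>3]
(D,Q): not NE [P1→A gives 9>6; P2→S gives 9>0]
(D,R): not NE [P1→C gives 8>2]
(D,S): NE

PSNE = {(D,S)}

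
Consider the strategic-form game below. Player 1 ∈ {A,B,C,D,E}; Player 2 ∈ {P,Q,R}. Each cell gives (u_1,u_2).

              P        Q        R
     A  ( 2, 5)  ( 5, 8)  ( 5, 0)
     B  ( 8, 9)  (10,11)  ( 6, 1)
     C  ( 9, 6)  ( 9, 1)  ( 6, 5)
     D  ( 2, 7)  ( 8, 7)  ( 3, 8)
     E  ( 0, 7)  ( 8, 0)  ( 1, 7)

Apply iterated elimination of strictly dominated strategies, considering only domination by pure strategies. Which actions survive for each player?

P1 drop A (B beats it: P:8>2 Q:10>5 R:6>5)
P1 drop D (B beats it: P:8>2 Q:10>8 R:6>3)
P1 drop E (B beats it: P:8>0 Q:10>8 R:6>1)
P2 drop R (P beats it: B:9>1 C:6>5)
P1→{B,C} P2→{P,Q}

Survivors P1:{B,C} P2:{P,Q}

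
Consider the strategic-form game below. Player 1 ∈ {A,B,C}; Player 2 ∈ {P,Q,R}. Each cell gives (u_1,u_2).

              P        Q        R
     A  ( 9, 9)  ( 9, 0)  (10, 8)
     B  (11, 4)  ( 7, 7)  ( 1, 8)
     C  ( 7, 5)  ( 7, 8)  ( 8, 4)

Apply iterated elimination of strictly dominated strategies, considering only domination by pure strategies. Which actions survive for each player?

P1 drop C (A beats it: P:9>7 Q:9>7 R:10>8)
P2 drop Q (R beats it: A:8>0 B:8>7)
P1→{A,B} P2→{P,R}

IESDS → P1:{A,B} P2:{P,R}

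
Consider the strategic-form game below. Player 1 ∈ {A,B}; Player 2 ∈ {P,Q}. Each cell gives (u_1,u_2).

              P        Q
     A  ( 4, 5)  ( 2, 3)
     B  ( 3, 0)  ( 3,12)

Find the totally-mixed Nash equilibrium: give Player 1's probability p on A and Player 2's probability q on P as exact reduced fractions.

p=6/7, q=1/2

P1 indiff ⇒ q·4+(1-q)·2 = q·3+(1-q)·3 ⇒ q(1) = (1-q)(1) ⇒ q = 1/2
P2 indiff ⇒ p·5+(1-p)·0 = p·3+(1-p)·12 ⇒ p(2) = (1-p)(12) ⇒ p = 6/7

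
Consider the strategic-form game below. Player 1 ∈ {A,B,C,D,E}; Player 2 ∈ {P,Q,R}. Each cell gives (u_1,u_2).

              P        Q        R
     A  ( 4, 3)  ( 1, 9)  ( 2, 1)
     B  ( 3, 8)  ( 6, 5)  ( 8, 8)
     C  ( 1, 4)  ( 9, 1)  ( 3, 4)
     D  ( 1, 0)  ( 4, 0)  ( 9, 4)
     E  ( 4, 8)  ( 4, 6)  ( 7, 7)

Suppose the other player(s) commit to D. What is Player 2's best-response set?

u_2(P vs D) = 0
u_2(Q vs D) = 0
u_2(R vs D) = 4
max payoff 4 at {R}

BR_2 = {R}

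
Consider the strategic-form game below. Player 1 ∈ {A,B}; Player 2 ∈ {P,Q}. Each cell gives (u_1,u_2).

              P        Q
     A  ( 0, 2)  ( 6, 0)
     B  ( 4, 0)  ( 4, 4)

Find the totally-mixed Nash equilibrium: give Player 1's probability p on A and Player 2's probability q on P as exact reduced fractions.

P1 indiff ⇒ q·0+(1-q)·6 = q·4+(1-q)·4 ⇒ q(-4) = (1-q)(-2) ⇒ q = 1/3
P2 indiff ⇒ p·2+(1-p)·0 = p·0+(1-p)·4 ⇒ p(2) = (1-p)(4) ⇒ p = 2/3

p=2/3, q=1/3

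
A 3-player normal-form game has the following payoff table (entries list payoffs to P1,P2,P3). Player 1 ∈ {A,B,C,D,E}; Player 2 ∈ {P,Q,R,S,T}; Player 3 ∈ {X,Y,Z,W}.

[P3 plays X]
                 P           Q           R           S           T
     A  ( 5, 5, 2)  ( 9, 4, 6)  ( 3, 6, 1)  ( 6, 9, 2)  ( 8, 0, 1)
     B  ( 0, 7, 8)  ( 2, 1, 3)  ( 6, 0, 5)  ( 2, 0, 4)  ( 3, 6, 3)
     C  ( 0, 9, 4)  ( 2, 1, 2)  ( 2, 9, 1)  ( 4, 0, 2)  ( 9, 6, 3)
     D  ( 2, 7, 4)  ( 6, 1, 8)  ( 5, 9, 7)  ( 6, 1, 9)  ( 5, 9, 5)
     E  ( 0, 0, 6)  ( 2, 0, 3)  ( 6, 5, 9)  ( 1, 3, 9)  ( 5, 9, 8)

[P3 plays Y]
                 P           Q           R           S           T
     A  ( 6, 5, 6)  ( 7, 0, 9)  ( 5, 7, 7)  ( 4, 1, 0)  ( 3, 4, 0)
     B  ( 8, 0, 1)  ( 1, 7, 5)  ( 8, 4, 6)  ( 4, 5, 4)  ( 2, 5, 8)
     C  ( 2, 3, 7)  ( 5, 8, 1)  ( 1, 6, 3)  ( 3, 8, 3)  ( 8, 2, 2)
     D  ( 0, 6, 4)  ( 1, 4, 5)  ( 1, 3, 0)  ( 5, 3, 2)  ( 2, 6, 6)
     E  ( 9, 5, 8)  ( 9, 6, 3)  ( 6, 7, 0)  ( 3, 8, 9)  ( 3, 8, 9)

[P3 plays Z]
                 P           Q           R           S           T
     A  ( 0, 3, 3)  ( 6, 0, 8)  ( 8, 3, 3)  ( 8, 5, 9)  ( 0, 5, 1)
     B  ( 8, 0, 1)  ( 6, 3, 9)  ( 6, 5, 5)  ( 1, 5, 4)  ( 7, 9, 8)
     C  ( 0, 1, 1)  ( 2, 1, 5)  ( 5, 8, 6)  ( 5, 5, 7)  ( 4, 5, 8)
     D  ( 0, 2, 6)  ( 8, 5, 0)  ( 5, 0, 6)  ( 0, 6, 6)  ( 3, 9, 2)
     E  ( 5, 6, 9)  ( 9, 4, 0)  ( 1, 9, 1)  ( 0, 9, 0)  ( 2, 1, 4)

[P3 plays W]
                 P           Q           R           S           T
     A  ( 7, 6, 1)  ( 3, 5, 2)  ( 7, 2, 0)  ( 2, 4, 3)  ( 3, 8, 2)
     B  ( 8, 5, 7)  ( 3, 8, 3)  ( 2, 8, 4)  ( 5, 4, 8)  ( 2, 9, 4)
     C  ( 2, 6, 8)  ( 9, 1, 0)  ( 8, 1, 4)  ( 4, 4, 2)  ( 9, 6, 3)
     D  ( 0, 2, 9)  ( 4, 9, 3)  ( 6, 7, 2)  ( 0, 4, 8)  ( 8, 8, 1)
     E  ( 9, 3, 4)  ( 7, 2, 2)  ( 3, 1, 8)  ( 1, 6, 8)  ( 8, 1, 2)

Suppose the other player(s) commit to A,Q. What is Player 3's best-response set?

argmax u_3 = {Y}

u_3(X vs A,Q) = 6
u_3(Y vs A,Q) = 9
u_3(Z vs A,Q) = 8
u_3(W vs A,Q) = 2
max payoff 9 at {Y}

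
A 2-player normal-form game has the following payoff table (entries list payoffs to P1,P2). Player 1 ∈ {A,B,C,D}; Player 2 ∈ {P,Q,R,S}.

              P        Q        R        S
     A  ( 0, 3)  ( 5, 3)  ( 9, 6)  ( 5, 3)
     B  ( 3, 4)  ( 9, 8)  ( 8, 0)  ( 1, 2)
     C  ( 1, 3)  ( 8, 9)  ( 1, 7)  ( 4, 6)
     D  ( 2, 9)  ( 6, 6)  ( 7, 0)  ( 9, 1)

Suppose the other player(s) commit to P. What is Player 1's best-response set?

u_1(A vs P) = 0
u_1(B vs P) = 3
u_1(C vs P) = 1
u_1(D vs P) = 2
max payoff 3 at {B}

P1 best: {B}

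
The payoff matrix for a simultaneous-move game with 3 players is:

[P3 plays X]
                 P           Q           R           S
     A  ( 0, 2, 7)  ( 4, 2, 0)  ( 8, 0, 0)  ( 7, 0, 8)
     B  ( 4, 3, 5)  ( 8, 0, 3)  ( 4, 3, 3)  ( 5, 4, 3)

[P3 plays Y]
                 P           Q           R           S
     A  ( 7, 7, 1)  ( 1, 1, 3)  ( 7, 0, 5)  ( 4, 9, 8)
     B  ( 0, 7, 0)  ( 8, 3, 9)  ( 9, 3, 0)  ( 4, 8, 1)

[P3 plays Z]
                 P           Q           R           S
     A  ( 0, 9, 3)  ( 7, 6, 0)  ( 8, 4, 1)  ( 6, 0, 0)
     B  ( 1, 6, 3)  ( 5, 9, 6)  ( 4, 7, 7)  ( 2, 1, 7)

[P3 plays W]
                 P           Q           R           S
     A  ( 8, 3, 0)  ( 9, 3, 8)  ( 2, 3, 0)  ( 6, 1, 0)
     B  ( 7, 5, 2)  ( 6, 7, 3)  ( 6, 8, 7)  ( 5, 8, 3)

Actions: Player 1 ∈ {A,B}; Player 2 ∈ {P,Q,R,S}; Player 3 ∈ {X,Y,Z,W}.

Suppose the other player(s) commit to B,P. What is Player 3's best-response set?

argmax u_3 = {X}

u_3(X vs B,P) = 5
u_3(Y vs B,P) = 0
u_3(Z vs B,P) = 3
u_3(W vs B,P) = 2
max payoff 5 at {X}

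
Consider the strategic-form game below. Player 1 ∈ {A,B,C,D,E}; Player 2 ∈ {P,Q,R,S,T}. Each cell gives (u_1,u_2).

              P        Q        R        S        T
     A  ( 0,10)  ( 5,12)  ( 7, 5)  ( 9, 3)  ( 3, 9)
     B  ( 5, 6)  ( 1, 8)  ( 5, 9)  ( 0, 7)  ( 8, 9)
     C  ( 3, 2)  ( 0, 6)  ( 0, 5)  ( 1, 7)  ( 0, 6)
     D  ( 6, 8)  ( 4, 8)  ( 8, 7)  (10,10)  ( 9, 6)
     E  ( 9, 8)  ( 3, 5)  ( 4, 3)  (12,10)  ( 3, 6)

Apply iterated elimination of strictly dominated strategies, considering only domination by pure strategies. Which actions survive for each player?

Survivors P1:{A,D,E} P2:{P,Q,S}

P1 drop B (D beats it: P:6>5 Q:4>1 R:8>5 S:10>0 T:9>8)
P1 drop C (D beats it: P:6>3 Q:4>0 R:8>0 S:10>1 T:9>0)
P2 drop R (P beats it: A:10>5 D:8>7 E:8>3)
P2 drop T (P beats it: A:10>9 D:8>6 E:8>6)
P1→{A,D,E} P2→{P,Q,S}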